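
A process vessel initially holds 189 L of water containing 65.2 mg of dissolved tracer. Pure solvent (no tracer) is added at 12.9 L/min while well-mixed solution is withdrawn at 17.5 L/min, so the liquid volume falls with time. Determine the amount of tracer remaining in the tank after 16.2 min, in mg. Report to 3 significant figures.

9.68 mg

Let m(t) be the amount of tracer. Volume: V(t) = V₀ + (Q_in − Q_out) t = 189 − 4.6000 t; V(16.2) = 114.48 L.
No tracer enters, so dm/dt = −Q_out · (m/V).
dm/m = −Q_out dt/(V₀ − 4.6000 t); integrating gives ln(m/m₀) = −(Q_out/(Q_in−Q_out)) ln(V/V₀).
m = m₀ (V₀/V)^(Q_out/(Q_in−Q_out)) = 65.2 × (189/114.48)^(-3.8043) = 9.6810 mg.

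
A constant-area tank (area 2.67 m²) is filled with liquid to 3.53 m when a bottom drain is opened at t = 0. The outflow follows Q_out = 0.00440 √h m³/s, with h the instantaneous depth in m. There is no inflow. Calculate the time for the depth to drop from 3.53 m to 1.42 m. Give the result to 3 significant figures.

With no inflow, A dh/dt = −0.00440 √h.
This is separable: 2 d(√h)/dt = −0.00440/A, so √h = √h₀ − (0.00440/(2A)) t.
t = 2A(√h₀ − √h)/0.00440 = 2·2.67·(√3.53 − √1.42)/0.00440
  = 5.3400 × (1.8788 − 1.1916) / 0.00440 = 834.00 s.

834 s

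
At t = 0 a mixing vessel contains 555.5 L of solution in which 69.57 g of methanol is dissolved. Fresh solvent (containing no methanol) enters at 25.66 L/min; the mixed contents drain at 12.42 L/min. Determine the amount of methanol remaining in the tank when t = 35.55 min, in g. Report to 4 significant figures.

39.12 g

Total volume: dV/dt = Q_in − Q_out = 13.2400 L/min, so V(t) = 555.5 + 13.2400 t and V(35.55) = 1026.18 L.
Solute balance: dm/dt = 0 − Q_out C = −Q_out m/V(t).
Separate: dm/m = −Q_out dt/V(t) ⇒ ln(m/m₀) = −(Q_out/(Q_in−Q_out)) ln(V/V₀).
m = m₀ (V₀/V)^(Q_out/(Q_in−Q_out)) = 69.57 × (555.5/1026.18)^(0.938066) = 39.1192 g.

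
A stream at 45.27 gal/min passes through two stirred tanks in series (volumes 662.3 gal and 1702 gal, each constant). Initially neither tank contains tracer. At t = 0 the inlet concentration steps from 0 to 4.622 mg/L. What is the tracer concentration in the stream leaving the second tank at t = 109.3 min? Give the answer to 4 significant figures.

4.210 mg/L

Each tank obeys Vᵢ dCᵢ/dt = Q(Cᵢ₋₁ − Cᵢ), so τᵢ = Vᵢ/Q.
τ₁ = 662.3/45.27 = 14.6300 min; τ₂ = 1702/45.27 = 37.5966 min.
Tank 1: C₁ = C_in(1 − e^(−t/τ₁)). Tank 2 (τ₁ ≠ τ₂): C₂ = C_in[1 − (τ₁ e^(−t/τ₁) − τ₂ e^(−t/τ₂))/(τ₁ − τ₂)].
At t = 109.3: e^(−t/τ₁) = 0.000569386, e^(−t/τ₂) = 0.0546299.
C₂ = 4.622·[1 − (14.6300·0.000569386 − 37.5966·0.0546299)/(-22.9666)] = 4.622·0.910933 = 4.21033 mg/L.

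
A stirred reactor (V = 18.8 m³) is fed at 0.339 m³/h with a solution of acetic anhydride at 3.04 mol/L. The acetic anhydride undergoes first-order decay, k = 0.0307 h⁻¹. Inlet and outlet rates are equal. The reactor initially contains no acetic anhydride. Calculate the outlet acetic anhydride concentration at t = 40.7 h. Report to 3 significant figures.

0.970 mol/L

Species balance: V dC/dt = Q C_in − Q C − k V C.
This is linear with rate a = Q/V + k = 0.048732 h⁻¹.
C_ss = Q C_in/(Q + kV) = 1.1249 mol/L; C(t) = C_ss + (C₀ − C_ss) e^(−a t).
C(40.7) = 1.1249 + (-1.1249)·e^(−0.048732·40.7) = 1.1249 + (-1.1249)·0.13760 = 0.97008 mol/L.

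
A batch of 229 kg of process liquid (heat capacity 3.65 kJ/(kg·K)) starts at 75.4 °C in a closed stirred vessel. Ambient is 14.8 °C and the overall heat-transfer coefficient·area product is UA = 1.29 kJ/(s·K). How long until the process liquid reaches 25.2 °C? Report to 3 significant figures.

Lumped-capacitance energy balance: M c_p dT/dt = UA(T_amb − T).
τ = M c_p/UA = 647.95 s; T_ss = T_amb = 14.800 °C.
T(t) = T_ss + (T₀ − T_ss)e^(−t/τ); set T = 25.2:
t = −τ ln[(T − T_ss)/(T₀ − T_ss)] = −647.95 · ln(0.17162) = 1142.0 s.

1140 s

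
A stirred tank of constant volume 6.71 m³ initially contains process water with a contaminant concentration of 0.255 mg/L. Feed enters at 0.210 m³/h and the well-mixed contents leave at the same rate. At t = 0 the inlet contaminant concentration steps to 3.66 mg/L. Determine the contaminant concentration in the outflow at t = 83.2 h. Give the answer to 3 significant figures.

3.41 mg/L

Accumulation = in − out for the solute gives V dC/dt = Q(C_in − C).
Rewrite as dC/dt + C/τ = C_in/τ, τ = V/Q = 31.952 h.
This is linear first-order; C(t) = C_in + (C₀ − C_in) e^(−t/τ).
C(83.2) = 3.66 + (0.255 − 3.66)·e^(−83.2/31.952) = 3.66 + (-3.4050)·0.073986 = 3.4081 mg/L.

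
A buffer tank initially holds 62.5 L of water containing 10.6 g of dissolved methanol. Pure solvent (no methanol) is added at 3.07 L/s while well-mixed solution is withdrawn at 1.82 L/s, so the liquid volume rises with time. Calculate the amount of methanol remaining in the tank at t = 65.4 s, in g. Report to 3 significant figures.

3.14 g

Total volume: dV/dt = Q_in − Q_out = 1.2500 L/s, so V(t) = 62.5 + 1.2500 t and V(65.4) = 144.25 L.
Solute balance: dm/dt = 0 − Q_out C = −Q_out m/V(t).
dm/m = −Q_out dt/(V₀ + 1.2500 t); integrating gives ln(m/m₀) = −(Q_out/(Q_in−Q_out)) ln(V/V₀).
m = m₀ (V₀/V)^(Q_out/(Q_in−Q_out)) = 10.6 × (62.5/144.25)^(1.4560) = 3.1364 g.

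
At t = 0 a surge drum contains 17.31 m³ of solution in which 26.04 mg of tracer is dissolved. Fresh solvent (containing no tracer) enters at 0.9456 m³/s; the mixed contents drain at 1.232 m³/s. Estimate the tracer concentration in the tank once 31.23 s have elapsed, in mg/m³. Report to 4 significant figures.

0.1364 mg/m³

Total volume: dV/dt = Q_in − Q_out = -0.286400 m³/s, so V(t) = 17.31 − 0.286400 t and V(31.23) = 8.36573 m³.
No tracer enters, so dm/dt = −Q_out · (m/V).
Separate: dm/m = −Q_out dt/V(t) ⇒ ln(m/m₀) = −(Q_out/(Q_in−Q_out)) ln(V/V₀).
m = m₀ (V₀/V)^(Q_out/(Q_in−Q_out)) = 26.04 × (17.31/8.36573)^(-4.30168) = 1.14078 mg.
C = m/V = 1.14078/8.36573 = 0.136363 mg/m³.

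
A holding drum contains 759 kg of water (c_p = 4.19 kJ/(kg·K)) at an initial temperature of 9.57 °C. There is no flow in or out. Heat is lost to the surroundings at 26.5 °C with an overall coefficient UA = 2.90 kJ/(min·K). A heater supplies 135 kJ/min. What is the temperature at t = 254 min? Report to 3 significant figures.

Lumped-capacitance energy balance: M c_p dT/dt = UA(T_amb − T) + Q̇.
dT/dt = (T_ss − T)/τ with T_ss = T_amb + Q̇/UA = 26.5 + 135/2.90 = 73.052 °C, τ = M c_p/UA = 759·4.19/2.90 = 1096.6 min.
This is linear first-order; T(t) = T_ss + (T₀ − T_ss) e^(−t/τ).
T(254) = 73.052 + (-63.482)·0.79325 = 22.695 °C.

22.7 °C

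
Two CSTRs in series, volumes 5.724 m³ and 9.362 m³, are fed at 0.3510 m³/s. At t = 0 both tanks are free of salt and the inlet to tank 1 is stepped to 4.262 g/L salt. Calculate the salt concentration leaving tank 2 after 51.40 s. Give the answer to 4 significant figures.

Each tank obeys Vᵢ dCᵢ/dt = Q(Cᵢ₋₁ − Cᵢ), so τᵢ = Vᵢ/Q.
τ₁ = 5.724/0.3510 = 16.3077 s; τ₂ = 9.362/0.3510 = 26.6724 s.
Tank 1: C₁ = C_in(1 − e^(−t/τ₁)). Tank 2 (τ₁ ≠ τ₂): C₂ = C_in[1 − (τ₁ e^(−t/τ₁) − τ₂ e^(−t/τ₂))/(τ₁ − τ₂)].
At t = 51.40: e^(−t/τ₁) = 0.0427714, e^(−t/τ₂) = 0.145571.
C₂ = 4.262·[1 − (16.3077·0.0427714 − 26.6724·0.145571)/(-10.3647)] = 4.262·0.692684 = 2.95222 g/L.

2.952 g/L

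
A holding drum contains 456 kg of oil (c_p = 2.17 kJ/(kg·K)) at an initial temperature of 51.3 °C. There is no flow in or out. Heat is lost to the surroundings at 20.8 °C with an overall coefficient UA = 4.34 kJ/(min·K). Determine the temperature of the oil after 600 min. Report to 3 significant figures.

23.0 °C

M c_p dT/dt = −UA(T − T_amb).
dT/dt = (T_ss − T)/τ with T_ss = T_amb = 20.800 °C, τ = M c_p/UA = 456·2.17/4.34 = 228.00 min.
T approaches T_ss exponentially: T(t) = T_ss + (T₀ − T_ss) e^(−t/τ).
T(600) = 20.800 + (30.500)·0.071965 = 22.995 °C.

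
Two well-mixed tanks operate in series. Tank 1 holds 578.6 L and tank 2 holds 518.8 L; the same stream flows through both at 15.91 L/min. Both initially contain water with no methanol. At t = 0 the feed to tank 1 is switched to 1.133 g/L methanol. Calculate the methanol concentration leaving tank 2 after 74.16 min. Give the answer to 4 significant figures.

0.7176 g/L

Time constants: τᵢ = Vᵢ/Q for each well-mixed tank.
τ₁ = 578.6/15.91 = 36.3671 min; τ₂ = 518.8/15.91 = 32.6084 min.
Tank 1: C₁ = C_in(1 − e^(−t/τ₁)). Tank 2 (τ₁ ≠ τ₂): C₂ = C_in[1 − (τ₁ e^(−t/τ₁) − τ₂ e^(−t/τ₂))/(τ₁ − τ₂)].
At t = 74.16: e^(−t/τ₁) = 0.130132, e^(−t/τ₂) = 0.102873.
C₂ = 1.133·[1 − (36.3671·0.130132 − 32.6084·0.102873)/(3.75864)] = 1.133·0.633383 = 0.717623 g/L.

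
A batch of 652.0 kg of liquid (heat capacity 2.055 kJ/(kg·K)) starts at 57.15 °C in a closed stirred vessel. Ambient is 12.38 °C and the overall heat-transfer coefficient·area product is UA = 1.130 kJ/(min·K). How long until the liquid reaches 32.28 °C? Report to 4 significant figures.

961.4 min

M c_p dT/dt = −UA(T − T_amb).
τ = M c_p/UA = 1185.72 min; T_ss = T_amb = 12.3800 °C.
T(t) = T_ss + (T₀ − T_ss)e^(−t/τ); set T = 32.28:
t = −τ ln[(T − T_ss)/(T₀ − T_ss)] = −1185.72 · ln(0.444494) = 961.401 min.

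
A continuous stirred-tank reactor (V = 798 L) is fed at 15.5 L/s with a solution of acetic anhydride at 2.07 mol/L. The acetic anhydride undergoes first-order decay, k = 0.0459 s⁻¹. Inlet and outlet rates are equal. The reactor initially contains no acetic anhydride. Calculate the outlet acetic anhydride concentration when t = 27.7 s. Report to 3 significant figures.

0.515 mol/L

Accumulation = in − out − consumed: V dC/dt = Q C_in − Q C − k V C.
dC/dt = (Q/V) C_in − (Q/V + k) C; effective rate a = Q/V + k = 0.019424 + 0.0459 = 0.065324 s⁻¹.
C_ss = Q C_in/(Q + kV) = 0.61550 mol/L; C(t) = C_ss + (C₀ − C_ss) e^(−a t).
C(27.7) = 0.61550 + (-0.61550)·e^(−0.065324·27.7) = 0.61550 + (-0.61550)·0.16374 = 0.51472 mol/L.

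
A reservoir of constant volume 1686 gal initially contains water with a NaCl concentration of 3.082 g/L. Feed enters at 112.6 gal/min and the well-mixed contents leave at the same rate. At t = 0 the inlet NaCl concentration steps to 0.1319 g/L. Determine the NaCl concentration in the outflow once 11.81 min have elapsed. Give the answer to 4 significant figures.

Accumulation = in − out for the solute gives V dC/dt = Q(C_in − C).
Rewrite as dC/dt + C/τ = C_in/τ, τ = V/Q = 14.9734 min.
Integrating: C(t) = C_in + (C₀ − C_in) e^(−t/τ).
C(11.81) = 0.1319 + (3.082 − 0.1319)·e^(−11.81/14.9734) = 0.1319 + (2.95010)·0.454420 = 1.47248 g/L.

1.472 g/L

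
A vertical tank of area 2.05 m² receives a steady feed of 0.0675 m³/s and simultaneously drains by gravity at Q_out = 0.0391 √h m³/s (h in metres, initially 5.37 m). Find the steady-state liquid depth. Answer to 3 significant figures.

Level balance: A dh/dt = 0.0675 − 0.0391 √h. Setting dh/dt = 0:
Q_in = 0.0391 √h_ss ⇒ √h_ss = 0.0675/0.0391 = 1.7263.
h_ss = 1.7263² = 2.9803 m. (Since h₀ = 5.37 m > h_ss, the level will fall toward this value.)

2.98 m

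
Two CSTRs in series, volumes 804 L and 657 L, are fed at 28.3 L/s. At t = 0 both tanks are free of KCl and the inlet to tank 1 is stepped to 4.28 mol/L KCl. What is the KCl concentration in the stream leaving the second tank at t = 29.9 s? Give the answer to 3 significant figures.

1.38 mol/L

Time constants: τᵢ = Vᵢ/Q for each well-mixed tank.
τ₁ = 804/28.3 = 28.410 s; τ₂ = 657/28.3 = 23.216 s.
Tank 1: C₁ = C_in(1 − e^(−t/τ₁)). Tank 2 (τ₁ ≠ τ₂): C₂ = C_in[1 − (τ₁ e^(−t/τ₁) − τ₂ e^(−t/τ₂))/(τ₁ − τ₂)].
At t = 29.9: e^(−t/τ₁) = 0.34908, e^(−t/τ₂) = 0.27584.
C₂ = 4.28·[1 − (28.410·0.34908 − 23.216·0.27584)/(5.1943)] = 4.28·0.32358 = 1.3849 mol/L.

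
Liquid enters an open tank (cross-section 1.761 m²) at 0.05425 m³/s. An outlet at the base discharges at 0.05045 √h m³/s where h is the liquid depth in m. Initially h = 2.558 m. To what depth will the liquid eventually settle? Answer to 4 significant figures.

1.156 m

Volume balance on the tank: A dh/dt = Q_in − 0.05045 √h. At steady state dh/dt = 0:
Q_in = 0.05045 √h_ss ⇒ √h_ss = 0.05425/0.05045 = 1.07532.
h_ss = 1.07532² = 1.15632 m. (Since h₀ = 2.558 m > h_ss, the level will fall toward this value.)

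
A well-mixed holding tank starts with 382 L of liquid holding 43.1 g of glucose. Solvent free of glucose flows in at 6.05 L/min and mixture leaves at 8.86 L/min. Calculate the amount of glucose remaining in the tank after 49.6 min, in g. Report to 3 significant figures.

10.3 g

Total volume: dV/dt = Q_in − Q_out = -2.8100 L/min, so V(t) = 382 − 2.8100 t and V(49.6) = 242.62 L.
No glucose enters, so dm/dt = −Q_out · (m/V).
dm/m = −Q_out dt/(V₀ − 2.8100 t); integrating gives ln(m/m₀) = −(Q_out/(Q_in−Q_out)) ln(V/V₀).
m = m₀ (V₀/V)^(Q_out/(Q_in−Q_out)) = 43.1 × (382/242.62)^(-3.1530) = 10.302 g.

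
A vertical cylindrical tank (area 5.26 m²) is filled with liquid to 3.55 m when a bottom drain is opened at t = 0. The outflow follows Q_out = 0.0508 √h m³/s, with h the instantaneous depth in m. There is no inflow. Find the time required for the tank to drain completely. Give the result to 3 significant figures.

390 s

A dh/dt = −Q_out = −0.0508 √h.
∫ h^(−1/2) dh = −(0.0508/A) ∫ dt, giving 2√h = 2√h₀ − (0.0508/A) t.
Tank is empty when √h = 0: t_empty = 2A√h₀/0.0508.
t_empty = 2·5.26·√3.55/0.0508 = 10.520·1.8841/0.0508 = 390.18 s.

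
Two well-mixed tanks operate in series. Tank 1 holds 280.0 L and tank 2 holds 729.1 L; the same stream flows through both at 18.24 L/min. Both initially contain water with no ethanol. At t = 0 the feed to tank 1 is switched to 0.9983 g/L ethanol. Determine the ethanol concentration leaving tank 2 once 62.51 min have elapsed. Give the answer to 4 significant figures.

Time constants: τᵢ = Vᵢ/Q for each well-mixed tank.
τ₁ = 280.0/18.24 = 15.3509 min; τ₂ = 729.1/18.24 = 39.9726 min.
Solving the cascade with C₁(0)=C₂(0)=0 gives C₂(t) = C_in[1 − (τ₁ e^(−t/τ₁) − τ₂ e^(−t/τ₂))/(τ₁ − τ₂)].
At t = 62.51: e^(−t/τ₁) = 0.0170419, e^(−t/τ₂) = 0.209335.
C₂ = 0.9983·[1 − (15.3509·0.0170419 − 39.9726·0.209335)/(-24.6217)] = 0.9983·0.670777 = 0.669637 g/L.

0.6696 g/L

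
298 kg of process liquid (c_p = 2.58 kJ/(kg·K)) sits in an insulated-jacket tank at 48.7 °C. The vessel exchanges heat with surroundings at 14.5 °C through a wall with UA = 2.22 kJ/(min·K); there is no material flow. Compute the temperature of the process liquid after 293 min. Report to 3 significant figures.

29.2 °C

M c_p dT/dt = −UA(T − T_amb).
dT/dt = (T_ss − T)/τ with T_ss = T_amb = 14.500 °C, τ = M c_p/UA = 298·2.58/2.22 = 346.32 min.
Integrating: T(t) = T_ss + (T₀ − T_ss) e^(−t/τ).
T(293) = 14.500 + (34.200)·0.42912 = 29.176 °C.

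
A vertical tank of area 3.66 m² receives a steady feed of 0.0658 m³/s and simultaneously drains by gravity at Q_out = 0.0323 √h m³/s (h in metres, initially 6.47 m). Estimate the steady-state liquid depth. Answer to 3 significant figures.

4.15 m

Level balance: A dh/dt = 0.0658 − 0.0323 √h. Setting dh/dt = 0:
Q_in = 0.0323 √h_ss ⇒ √h_ss = 0.0658/0.0323 = 2.0372.
h_ss = 2.0372² = 4.1500 m. (Since h₀ = 6.47 m > h_ss, the level will fall toward this value.)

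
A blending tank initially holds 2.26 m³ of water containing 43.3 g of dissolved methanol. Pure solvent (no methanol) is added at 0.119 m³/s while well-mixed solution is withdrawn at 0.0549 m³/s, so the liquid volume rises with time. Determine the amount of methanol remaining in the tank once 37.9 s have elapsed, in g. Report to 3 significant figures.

Total volume: dV/dt = Q_in − Q_out = 0.064100 m³/s, so V(t) = 2.26 + 0.064100 t and V(37.9) = 4.6894 m³.
Solute balance: dm/dt = 0 − Q_out C = −Q_out m/V(t).
Separate: dm/m = −Q_out dt/V(t) ⇒ ln(m/m₀) = −(Q_out/(Q_in−Q_out)) ln(V/V₀).
m = m₀ (V₀/V)^(Q_out/(Q_in−Q_out)) = 43.3 × (2.26/4.6894)^(0.85647) = 23.173 g.

23.2 g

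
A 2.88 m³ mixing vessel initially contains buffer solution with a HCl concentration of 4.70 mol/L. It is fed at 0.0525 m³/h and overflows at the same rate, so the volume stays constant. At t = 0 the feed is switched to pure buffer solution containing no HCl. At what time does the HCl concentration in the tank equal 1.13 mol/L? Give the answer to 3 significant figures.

Species balance: V dC/dt = Q(C_in − C) ⇒ τ = V/Q = 54.857 h.
C(t) = C_in + (C₀ − C_in) e^(−t/τ). Set C = 1.13 and solve for t:
e^(−t/τ) = (C − C_in)/(C₀ − C_in) = (1.13 − 0)/(4.70 − 0) = 0.24043
t = −τ ln(…) = 54.857 × 1.4253 = 78.190 h.

78.2 h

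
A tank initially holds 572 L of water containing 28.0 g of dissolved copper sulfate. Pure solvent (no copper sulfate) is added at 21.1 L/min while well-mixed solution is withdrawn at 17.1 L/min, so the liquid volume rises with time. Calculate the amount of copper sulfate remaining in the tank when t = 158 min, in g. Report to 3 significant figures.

Total volume: dV/dt = Q_in − Q_out = 4.0000 L/min, so V(t) = 572 + 4.0000 t and V(158) = 1204.0 L.
Solute balance: dm/dt = 0 − Q_out C = −Q_out m/V(t).
Separate: dm/m = −Q_out dt/V(t) ⇒ ln(m/m₀) = −(Q_out/(Q_in−Q_out)) ln(V/V₀).
m = m₀ (V₀/V)^(Q_out/(Q_in−Q_out)) = 28.0 × (572/1204.0)^(4.2750) = 1.1624 g.

1.16 g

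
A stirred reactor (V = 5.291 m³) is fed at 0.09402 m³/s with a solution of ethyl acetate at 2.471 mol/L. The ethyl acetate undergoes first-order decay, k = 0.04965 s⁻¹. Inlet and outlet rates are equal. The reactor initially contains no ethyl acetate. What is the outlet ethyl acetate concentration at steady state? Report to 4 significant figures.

0.6513 mol/L

Accumulation = in − out − consumed: V dC/dt = Q C_in − Q C − k V C.
At steady state: 0 = Q C_in − (Q + kV) C_ss, so C_ss = Q C_in/(Q + kV).
C_ss = 0.09402·2.471/(0.09402 + 0.04965·5.291) = 0.232323/0.356718 = 0.651280 mol/L.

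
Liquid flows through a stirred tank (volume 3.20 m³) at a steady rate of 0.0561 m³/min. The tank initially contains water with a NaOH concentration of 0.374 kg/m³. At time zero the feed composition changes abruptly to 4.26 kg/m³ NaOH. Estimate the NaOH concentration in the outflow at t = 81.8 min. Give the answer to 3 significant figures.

Mass balance on the solute (V constant): V dC/dt = Q(C_in − C).
So dC/dt = (C_in − C)/τ with τ = V/Q = 3.20/0.0561 = 57.041 min.
C approaches C_in exponentially: C(t) = C_in + (C₀ − C_in) e^(−t/τ).
C(81.8) = 4.26 + (0.374 − 4.26)·e^(−81.8/57.041) = 4.26 + (-3.8860)·0.23834 = 3.3338 kg/m³.

3.33 kg/m³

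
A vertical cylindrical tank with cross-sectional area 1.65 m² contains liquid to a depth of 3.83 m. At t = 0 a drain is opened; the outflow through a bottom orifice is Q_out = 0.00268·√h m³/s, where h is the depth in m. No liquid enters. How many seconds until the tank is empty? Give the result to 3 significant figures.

With no inflow, A dh/dt = −0.00268 √h.
This is separable: 2 d(√h)/dt = −0.00268/A, so √h = √h₀ − (0.00268/(2A)) t.
Set h = 0: 2√h₀ = (0.00268/A) t_empty ⇒ t_empty = 2A√h₀/0.00268.
t_empty = 2·1.65·√3.83/0.00268 = 3.3000·1.9570/0.00268 = 2409.8 s.

2410 s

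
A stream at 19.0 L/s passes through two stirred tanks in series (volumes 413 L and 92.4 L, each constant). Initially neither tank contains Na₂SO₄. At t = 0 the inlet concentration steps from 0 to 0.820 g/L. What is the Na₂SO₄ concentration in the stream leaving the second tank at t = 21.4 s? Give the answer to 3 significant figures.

0.428 g/L

Species balance on tank i: dCᵢ/dt = (Cᵢ₋₁ − Cᵢ)/τᵢ with τᵢ = Vᵢ/Q.
τ₁ = 413/19.0 = 21.737 s; τ₂ = 92.4/19.0 = 4.8632 s.
Tank 1: C₁ = C_in(1 − e^(−t/τ₁)). Tank 2 (τ₁ ≠ τ₂): C₂ = C_in[1 − (τ₁ e^(−t/τ₁) − τ₂ e^(−t/τ₂))/(τ₁ − τ₂)].
At t = 21.4: e^(−t/τ₁) = 0.37362, e^(−t/τ₂) = 0.012272.
C₂ = 0.820·[1 − (21.737·0.37362 − 4.8632·0.012272)/(16.874)] = 0.820·0.52223 = 0.42823 g/L.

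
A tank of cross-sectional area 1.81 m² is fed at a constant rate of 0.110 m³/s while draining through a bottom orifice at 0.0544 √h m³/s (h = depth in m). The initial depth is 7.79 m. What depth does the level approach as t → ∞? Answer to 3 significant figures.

4.09 m

Unsteady balance on liquid volume: A dh/dt = Q_in − 0.0544 √h. At steady state dh/dt = 0:
Q_in = 0.0544 √h_ss ⇒ √h_ss = 0.110/0.0544 = 2.0221.
h_ss = 2.0221² = 4.0887 m. (Since h₀ = 7.79 m > h_ss, the level will fall toward this value.)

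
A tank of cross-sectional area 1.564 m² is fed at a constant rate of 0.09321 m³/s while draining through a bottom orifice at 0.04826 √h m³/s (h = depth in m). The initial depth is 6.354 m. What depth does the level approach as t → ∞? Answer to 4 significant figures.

A dh/dt = Q_in − 0.04826 √h. Steady state requires inflow = outflow:
Q_in = 0.04826 √h_ss ⇒ √h_ss = 0.09321/0.04826 = 1.93141.
h_ss = 1.93141² = 3.73036 m. (Since h₀ = 6.354 m > h_ss, the level will fall toward this value.)

3.730 m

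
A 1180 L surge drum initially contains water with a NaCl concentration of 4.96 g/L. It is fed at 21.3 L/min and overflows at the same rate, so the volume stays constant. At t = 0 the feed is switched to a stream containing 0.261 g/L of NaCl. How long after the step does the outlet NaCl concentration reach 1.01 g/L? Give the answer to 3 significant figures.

102 min

Unsteady species balance (constant V, well mixed): V dC/dt = Q(C_in − C), so τ = V/Q = 55.399 min.
C(t) = C_in + (C₀ − C_in) e^(−t/τ). Set C = 1.01 and solve for t:
e^(−t/τ) = (C − C_in)/(C₀ − C_in) = (1.01 − 0.261)/(4.96 − 0.261) = 0.15940
t = −τ ln(…) = 55.399 × 1.8364 = 101.73 min.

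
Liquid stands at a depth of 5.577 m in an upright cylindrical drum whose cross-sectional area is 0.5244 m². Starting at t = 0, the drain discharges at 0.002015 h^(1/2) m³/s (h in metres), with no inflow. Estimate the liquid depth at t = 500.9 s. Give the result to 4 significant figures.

With no inflow, A dh/dt = −0.002015 √h.
Separate and integrate: 2(√h − √h₀) = −(0.002015/A) t.
√h = √5.577 − 0.002015·500.9/(2·0.5244) = 2.36157 − 0.962351 = 1.39922.
h = 1.39922² = 1.95781 m.

1.958 m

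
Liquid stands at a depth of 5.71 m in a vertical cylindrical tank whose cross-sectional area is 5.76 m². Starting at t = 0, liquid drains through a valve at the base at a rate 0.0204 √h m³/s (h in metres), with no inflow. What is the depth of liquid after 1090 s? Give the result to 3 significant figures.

A dh/dt = −Q_out = −0.0204 √h.
∫ h^(−1/2) dh = −(0.0204/A) ∫ dt, giving 2√h = 2√h₀ − (0.0204/A) t.
√h = √5.71 − 0.0204·1090/(2·5.76) = 2.3896 − 1.9302 = 0.45935.
h = 0.45935² = 0.21100 m.

0.211 m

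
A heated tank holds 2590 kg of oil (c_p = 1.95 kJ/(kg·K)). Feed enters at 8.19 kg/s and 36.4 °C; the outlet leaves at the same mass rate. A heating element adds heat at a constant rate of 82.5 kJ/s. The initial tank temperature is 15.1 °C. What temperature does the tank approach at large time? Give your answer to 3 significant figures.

41.6 °C

Unsteady energy balance on the tank contents: M c_p dT/dt = ṁ c_p (T_in − T) + 82.5.
At steady state dT/dt = 0 ⇒ T_ss = T_in + Q̇/(ṁ c_p) = 36.4 + 82.5/(8.19·1.95) = 41.566 °C.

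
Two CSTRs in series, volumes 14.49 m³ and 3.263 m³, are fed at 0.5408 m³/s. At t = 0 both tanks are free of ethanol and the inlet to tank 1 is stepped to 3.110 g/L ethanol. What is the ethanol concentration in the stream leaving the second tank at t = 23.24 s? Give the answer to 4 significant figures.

Time constants: τᵢ = Vᵢ/Q for each well-mixed tank.
τ₁ = 14.49/0.5408 = 26.7936 s; τ₂ = 3.263/0.5408 = 6.03365 s.
Tank 1: C₁ = C_in(1 − e^(−t/τ₁)). Tank 2 (τ₁ ≠ τ₂): C₂ = C_in[1 − (τ₁ e^(−t/τ₁) − τ₂ e^(−t/τ₂))/(τ₁ − τ₂)].
At t = 23.24: e^(−t/τ₁) = 0.420055, e^(−t/τ₂) = 0.0212430.
C₂ = 3.110·[1 − (26.7936·0.420055 − 6.03365·0.0212430)/(20.7600)] = 3.110·0.464035 = 1.44315 g/L.

1.443 g/L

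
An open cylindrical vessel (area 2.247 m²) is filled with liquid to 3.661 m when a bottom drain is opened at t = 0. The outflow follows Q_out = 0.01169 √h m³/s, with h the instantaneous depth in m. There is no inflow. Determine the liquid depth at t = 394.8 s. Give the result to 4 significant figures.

Accumulation of liquid (constant cross-section A): A dh/dt = −0.01169 √h.
Separate and integrate: 2(√h − √h₀) = −(0.01169/A) t.
√h = √3.661 − 0.01169·394.8/(2·2.247) = 1.91337 − 1.02697 = 0.886402.
h = 0.886402² = 0.785709 m.

0.7857 m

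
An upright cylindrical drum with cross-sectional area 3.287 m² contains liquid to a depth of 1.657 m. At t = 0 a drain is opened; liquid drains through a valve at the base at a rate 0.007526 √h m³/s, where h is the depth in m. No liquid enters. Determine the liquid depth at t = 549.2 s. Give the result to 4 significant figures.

Volume balance on the tank: A dh/dt = −0.007526 √h.
∫ h^(−1/2) dh = −(0.007526/A) ∫ dt, giving 2√h = 2√h₀ − (0.007526/A) t.
√h = √1.657 − 0.007526·549.2/(2·3.287) = 1.28725 − 0.628731 = 0.658514.
h = 0.658514² = 0.433641 m.

0.4336 m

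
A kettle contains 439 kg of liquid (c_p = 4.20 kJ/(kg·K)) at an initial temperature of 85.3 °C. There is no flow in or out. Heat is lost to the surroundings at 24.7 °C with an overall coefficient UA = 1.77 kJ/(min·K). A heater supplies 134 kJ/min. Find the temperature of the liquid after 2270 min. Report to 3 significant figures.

98.7 °C

M c_p dT/dt = −UA(T − T_amb) + Q̇.
dT/dt = (T_ss − T)/τ with T_ss = T_amb + Q̇/UA = 24.7 + 134/1.77 = 100.41 °C, τ = M c_p/UA = 439·4.20/1.77 = 1041.7 min.
Solution: T(t) = T_ss + (T₀ − T_ss) e^(−t/τ).
T(2270) = 100.41 + (-15.106)·0.11314 = 98.697 °C.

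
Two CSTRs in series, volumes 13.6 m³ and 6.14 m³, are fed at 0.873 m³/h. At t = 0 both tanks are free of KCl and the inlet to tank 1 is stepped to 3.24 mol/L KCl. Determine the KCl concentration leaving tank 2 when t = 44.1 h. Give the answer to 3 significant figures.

2.90 mol/L

Each tank obeys Vᵢ dCᵢ/dt = Q(Cᵢ₋₁ − Cᵢ), so τᵢ = Vᵢ/Q.
τ₁ = 13.6/0.873 = 15.578 h; τ₂ = 6.14/0.873 = 7.0332 h.
Solving the cascade with C₁(0)=C₂(0)=0 gives C₂(t) = C_in[1 − (τ₁ e^(−t/τ₁) − τ₂ e^(−t/τ₂))/(τ₁ − τ₂)].
At t = 44.1: e^(−t/τ₁) = 0.058964, e^(−t/τ₂) = 0.0018918.
C₂ = 3.24·[1 − (15.578·0.058964 − 7.0332·0.0018918)/(8.5452)] = 3.24·0.89406 = 2.8968 mol/L.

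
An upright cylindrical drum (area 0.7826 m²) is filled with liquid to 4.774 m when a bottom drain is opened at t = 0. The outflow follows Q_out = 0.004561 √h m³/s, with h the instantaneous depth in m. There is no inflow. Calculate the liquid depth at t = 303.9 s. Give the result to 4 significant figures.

With no inflow, A dh/dt = −0.004561 √h.
∫ h^(−1/2) dh = −(0.004561/A) ∫ dt, giving 2√h = 2√h₀ − (0.004561/A) t.
√h = √4.774 − 0.004561·303.9/(2·0.7826) = 2.18495 − 0.885566 = 1.29938.
h = 1.29938² = 1.68839 m.

1.688 m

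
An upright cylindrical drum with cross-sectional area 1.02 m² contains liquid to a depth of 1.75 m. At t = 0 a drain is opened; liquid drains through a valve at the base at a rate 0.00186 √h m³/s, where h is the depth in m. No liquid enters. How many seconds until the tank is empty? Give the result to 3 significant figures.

Mass balance (ρ constant): A dh/dt = −0.00186 √h.
Separate and integrate: 2(√h − √h₀) = −(0.00186/A) t.
Tank is empty when √h = 0: t_empty = 2A√h₀/0.00186.
t_empty = 2·1.02·√1.75/0.00186 = 2.0400·1.3229/0.00186 = 1450.9 s.

1450 s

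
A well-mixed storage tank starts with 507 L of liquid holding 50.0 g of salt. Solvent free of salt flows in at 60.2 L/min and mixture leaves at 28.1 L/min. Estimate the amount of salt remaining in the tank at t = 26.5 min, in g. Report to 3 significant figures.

Let m(t) be the amount of salt. Volume: V(t) = V₀ + (Q_in − Q_out) t = 507 + 32.100 t; V(26.5) = 1357.7 L.
Solute balance: dm/dt = 0 − Q_out C = −Q_out m/V(t).
Separate: dm/m = −Q_out dt/V(t) ⇒ ln(m/m₀) = −(Q_out/(Q_in−Q_out)) ln(V/V₀).
m = m₀ (V₀/V)^(Q_out/(Q_in−Q_out)) = 50.0 × (507/1357.7)^(0.87539) = 21.110 g.

21.1 g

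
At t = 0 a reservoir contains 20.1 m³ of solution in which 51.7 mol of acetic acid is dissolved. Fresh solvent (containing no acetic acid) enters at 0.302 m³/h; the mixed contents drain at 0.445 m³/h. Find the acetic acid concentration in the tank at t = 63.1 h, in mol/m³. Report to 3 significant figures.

0.731 mol/m³

Total volume: dV/dt = Q_in − Q_out = -0.14300 m³/h, so V(t) = 20.1 − 0.14300 t and V(63.1) = 11.077 m³.
No acetic acid enters, so dm/dt = −Q_out · (m/V).
Separate: dm/m = −Q_out dt/V(t) ⇒ ln(m/m₀) = −(Q_out/(Q_in−Q_out)) ln(V/V₀).
m = m₀ (V₀/V)^(Q_out/(Q_in−Q_out)) = 51.7 × (20.1/11.077)^(-3.1119) = 8.0943 mol.
C = m/V = 8.0943/11.077 = 0.73075 mol/m³.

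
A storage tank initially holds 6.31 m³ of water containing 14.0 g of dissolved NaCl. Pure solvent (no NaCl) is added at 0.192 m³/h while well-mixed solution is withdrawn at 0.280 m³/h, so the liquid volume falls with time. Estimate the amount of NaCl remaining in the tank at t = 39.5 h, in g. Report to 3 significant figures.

Let m(t) be the amount of NaCl. Volume: V(t) = V₀ + (Q_in − Q_out) t = 6.31 − 0.088000 t; V(39.5) = 2.8340 m³.
No NaCl enters, so dm/dt = −Q_out · (m/V).
dm/m = −Q_out dt/(V₀ − 0.088000 t); integrating gives ln(m/m₀) = −(Q_out/(Q_in−Q_out)) ln(V/V₀).
m = m₀ (V₀/V)^(Q_out/(Q_in−Q_out)) = 14.0 × (6.31/2.8340)^(-3.1818) = 1.0966 g.

1.10 g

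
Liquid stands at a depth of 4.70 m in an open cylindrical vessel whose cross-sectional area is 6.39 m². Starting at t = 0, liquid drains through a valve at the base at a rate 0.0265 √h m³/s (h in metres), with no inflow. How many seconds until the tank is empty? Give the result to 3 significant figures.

1050 s

With no inflow, A dh/dt = −0.0265 √h.
This is separable: 2 d(√h)/dt = −0.0265/A, so √h = √h₀ − (0.0265/(2A)) t.
Set h = 0: 2√h₀ = (0.0265/A) t_empty ⇒ t_empty = 2A√h₀/0.0265.
t_empty = 2·6.39·√4.70/0.0265 = 12.780·2.1679/0.0265 = 1045.5 s.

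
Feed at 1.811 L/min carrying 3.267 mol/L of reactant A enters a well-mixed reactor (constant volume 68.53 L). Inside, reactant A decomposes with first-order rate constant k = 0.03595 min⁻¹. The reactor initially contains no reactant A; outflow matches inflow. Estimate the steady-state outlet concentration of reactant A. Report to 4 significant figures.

1.384 mol/L

V dC/dt = Q(C_in − C) − k V C.
At steady state: 0 = Q C_in − (Q + kV) C_ss, so C_ss = Q C_in/(Q + kV).
C_ss = 1.811·3.267/(1.811 + 0.03595·68.53) = 5.91654/4.27465 = 1.38410 mol/L.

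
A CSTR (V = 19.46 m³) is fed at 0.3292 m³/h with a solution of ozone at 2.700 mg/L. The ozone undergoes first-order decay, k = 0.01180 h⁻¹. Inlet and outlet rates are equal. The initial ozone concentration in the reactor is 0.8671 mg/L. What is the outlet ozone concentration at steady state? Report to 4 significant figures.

1.591 mg/L

Species balance: V dC/dt = Q C_in − Q C − k V C.
Steady state (dC/dt = 0): C_ss = Q C_in/(Q + kV) = C_in/(1 + kV/Q).
C_ss = 0.3292·2.700/(0.3292 + 0.01180·19.46) = 0.888840/0.558828 = 1.59054 mg/L.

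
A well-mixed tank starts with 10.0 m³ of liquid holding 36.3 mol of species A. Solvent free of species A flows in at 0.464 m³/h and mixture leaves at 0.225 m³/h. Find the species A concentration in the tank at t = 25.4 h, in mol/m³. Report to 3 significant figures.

1.45 mol/m³

Total volume: dV/dt = Q_in − Q_out = 0.23900 m³/h, so V(t) = 10.0 + 0.23900 t and V(25.4) = 16.071 m³.
No species A enters, so dm/dt = −Q_out · (m/V).
dm/m = −Q_out dt/(V₀ + 0.23900 t); integrating gives ln(m/m₀) = −(Q_out/(Q_in−Q_out)) ln(V/V₀).
m = m₀ (V₀/V)^(Q_out/(Q_in−Q_out)) = 36.3 × (10.0/16.071)^(0.94142) = 23.224 mol.
C = m/V = 23.224/16.071 = 1.4451 mol/m³.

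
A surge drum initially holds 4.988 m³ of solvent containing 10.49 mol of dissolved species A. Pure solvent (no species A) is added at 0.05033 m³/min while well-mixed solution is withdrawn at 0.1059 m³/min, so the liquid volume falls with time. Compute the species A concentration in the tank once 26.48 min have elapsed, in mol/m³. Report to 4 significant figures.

Total volume: dV/dt = Q_in − Q_out = -0.0555700 m³/min, so V(t) = 4.988 − 0.0555700 t and V(26.48) = 3.51651 m³.
Species balance (pure solvent in): dm/dt = −Q_out · m/V(t).
Separate: dm/m = −Q_out dt/V(t) ⇒ ln(m/m₀) = −(Q_out/(Q_in−Q_out)) ln(V/V₀).
m = m₀ (V₀/V)^(Q_out/(Q_in−Q_out)) = 10.49 × (4.988/3.51651)^(-1.90570) = 5.38841 mol.
C = m/V = 5.38841/3.51651 = 1.53232 mol/m³.

1.532 mol/m³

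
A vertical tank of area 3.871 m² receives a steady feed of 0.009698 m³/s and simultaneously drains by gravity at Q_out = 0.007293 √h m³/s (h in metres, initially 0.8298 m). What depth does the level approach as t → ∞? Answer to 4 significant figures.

A dh/dt = Q_in − 0.007293 √h. Steady state requires inflow = outflow:
Q_in = 0.007293 √h_ss ⇒ √h_ss = 0.009698/0.007293 = 1.32977.
h_ss = 1.32977² = 1.76828 m. (Since h₀ = 0.8298 m < h_ss, the level will rise toward this value.)

1.768 m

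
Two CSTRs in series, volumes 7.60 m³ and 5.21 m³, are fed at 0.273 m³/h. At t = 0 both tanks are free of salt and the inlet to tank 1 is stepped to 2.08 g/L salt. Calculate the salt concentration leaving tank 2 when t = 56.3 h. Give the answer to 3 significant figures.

1.44 g/L

Time constants: τᵢ = Vᵢ/Q for each well-mixed tank.
τ₁ = 7.60/0.273 = 27.839 h; τ₂ = 5.21/0.273 = 19.084 h.
Tank 1: C₁ = C_in(1 − e^(−t/τ₁)). Tank 2 (τ₁ ≠ τ₂): C₂ = C_in[1 − (τ₁ e^(−t/τ₁) − τ₂ e^(−t/τ₂))/(τ₁ − τ₂)].
At t = 56.3: e^(−t/τ₁) = 0.13234, e^(−t/τ₂) = 0.052336.
C₂ = 2.08·[1 − (27.839·0.13234 − 19.084·0.052336)/(8.7546)] = 2.08·0.69325 = 1.4420 g/L.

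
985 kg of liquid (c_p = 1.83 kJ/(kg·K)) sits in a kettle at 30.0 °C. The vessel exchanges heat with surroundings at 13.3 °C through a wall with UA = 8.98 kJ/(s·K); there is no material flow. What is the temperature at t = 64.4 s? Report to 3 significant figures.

25.4 °C

M c_p dT/dt = −UA(T − T_amb).
dT/dt = (T_ss − T)/τ with T_ss = T_amb = 13.300 °C, τ = M c_p/UA = 985·1.83/8.98 = 200.73 s.
Solution: T(t) = T_ss + (T₀ − T_ss) e^(−t/τ).
T(64.4) = 13.300 + (16.700)·0.72555 = 25.417 °C.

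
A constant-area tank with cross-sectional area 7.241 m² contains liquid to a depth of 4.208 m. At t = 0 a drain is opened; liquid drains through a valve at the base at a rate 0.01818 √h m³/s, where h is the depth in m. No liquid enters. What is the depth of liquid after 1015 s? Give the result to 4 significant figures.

0.6040 m

Accumulation of liquid (constant cross-section A): A dh/dt = −0.01818 √h.
∫ h^(−1/2) dh = −(0.01818/A) ∫ dt, giving 2√h = 2√h₀ − (0.01818/A) t.
√h = √4.208 − 0.01818·1015/(2·7.241) = 2.05134 − 1.27418 = 0.777159.
h = 0.777159² = 0.603977 m.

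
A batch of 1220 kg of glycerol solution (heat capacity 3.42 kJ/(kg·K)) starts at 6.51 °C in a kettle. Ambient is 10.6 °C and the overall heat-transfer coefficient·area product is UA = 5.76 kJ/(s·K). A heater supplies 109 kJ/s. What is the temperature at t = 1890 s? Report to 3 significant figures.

Heat balance on the well-mixed liquid: M c_p dT/dt = −UA(T − T_amb) + Q̇.
dT/dt = (T_ss − T)/τ with T_ss = T_amb + Q̇/UA = 10.6 + 109/5.76 = 29.524 °C, τ = M c_p/UA = 1220·3.42/5.76 = 724.38 s.
This is linear first-order; T(t) = T_ss + (T₀ − T_ss) e^(−t/τ).
T(1890) = 29.524 + (-23.014)·0.073597 = 27.830 °C.

27.8 °C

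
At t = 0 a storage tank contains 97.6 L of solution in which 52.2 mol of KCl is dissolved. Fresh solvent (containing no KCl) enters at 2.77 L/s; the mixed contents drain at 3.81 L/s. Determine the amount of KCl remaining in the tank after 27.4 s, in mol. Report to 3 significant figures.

14.7 mol

Total volume: dV/dt = Q_in − Q_out = -1.0400 L/s, so V(t) = 97.6 − 1.0400 t and V(27.4) = 69.104 L.
No KCl enters, so dm/dt = −Q_out · (m/V).
dm/m = −Q_out dt/(V₀ − 1.0400 t); integrating gives ln(m/m₀) = −(Q_out/(Q_in−Q_out)) ln(V/V₀).
m = m₀ (V₀/V)^(Q_out/(Q_in−Q_out)) = 52.2 × (97.6/69.104)^(-3.6635) = 14.735 mol.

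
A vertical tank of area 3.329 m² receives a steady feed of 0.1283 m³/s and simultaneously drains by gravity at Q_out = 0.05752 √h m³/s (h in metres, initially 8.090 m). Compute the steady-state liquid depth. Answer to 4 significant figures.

Level balance: A dh/dt = 0.1283 − 0.05752 √h. Setting dh/dt = 0:
Q_in = 0.05752 √h_ss ⇒ √h_ss = 0.1283/0.05752 = 2.23053.
h_ss = 2.23053² = 4.97526 m. (Since h₀ = 8.090 m > h_ss, the level will fall toward this value.)

4.975 m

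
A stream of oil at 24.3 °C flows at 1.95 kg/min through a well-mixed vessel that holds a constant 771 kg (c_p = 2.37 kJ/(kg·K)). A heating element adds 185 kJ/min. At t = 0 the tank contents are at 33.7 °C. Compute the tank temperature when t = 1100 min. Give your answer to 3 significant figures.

Energy balance: M c_p dT/dt = ṁ c_p (T_in − T) + 185.
τ = M/ṁ = 395.38 min; T_ss = T_in + Q̇/(ṁ c_p) = 24.3 + 185/(1.95·2.37) = 64.330 °C.
Solution: T(t) = T_ss + (T₀ − T_ss) e^(−t/τ).
T(1100) = 64.330 + (-30.630)·e^(−1100/395.38) = 64.330 + (-30.630)·0.061908 = 62.434 °C.

62.4 °C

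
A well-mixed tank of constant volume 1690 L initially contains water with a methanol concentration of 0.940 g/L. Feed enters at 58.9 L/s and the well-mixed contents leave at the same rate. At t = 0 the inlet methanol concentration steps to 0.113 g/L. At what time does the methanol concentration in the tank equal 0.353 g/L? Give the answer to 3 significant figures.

35.5 s

Species balance: V dC/dt = Q(C_in − C) ⇒ τ = V/Q = 28.693 s.
C(t) = C_in + (C₀ − C_in) e^(−t/τ). Set C = 0.353 and solve for t:
e^(−t/τ) = (C − C_in)/(C₀ − C_in) = (0.353 − 0.113)/(0.940 − 0.113) = 0.29021
t = −τ ln(…) = 28.693 × 1.2372 = 35.498 s.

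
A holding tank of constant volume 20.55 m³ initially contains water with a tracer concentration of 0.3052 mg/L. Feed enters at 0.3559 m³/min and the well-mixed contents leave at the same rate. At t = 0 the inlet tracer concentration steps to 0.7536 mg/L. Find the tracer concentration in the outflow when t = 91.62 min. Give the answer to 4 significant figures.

Accumulation = in − out for the solute gives V dC/dt = Q(C_in − C).
So dC/dt = (C_in − C)/τ with τ = V/Q = 20.55/0.3559 = 57.7409 min.
Solution: C(t) = C_in + (C₀ − C_in) e^(−t/τ).
C(91.62) = 0.7536 + (0.3052 − 0.7536)·e^(−91.62/57.7409) = 0.7536 + (-0.448400)·0.204591 = 0.661861 mg/L.

0.6619 mg/L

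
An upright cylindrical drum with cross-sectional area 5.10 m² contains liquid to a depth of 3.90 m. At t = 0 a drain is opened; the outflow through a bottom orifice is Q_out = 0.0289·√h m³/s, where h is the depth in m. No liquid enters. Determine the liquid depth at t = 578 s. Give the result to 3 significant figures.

A dh/dt = −Q_out = −0.0289 √h.
∫ h^(−1/2) dh = −(0.0289/A) ∫ dt, giving 2√h = 2√h₀ − (0.0289/A) t.
√h = √3.90 − 0.0289·578/(2·5.10) = 1.9748 − 1.6377 = 0.33718.
h = 0.33718² = 0.11369 m.

0.114 m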